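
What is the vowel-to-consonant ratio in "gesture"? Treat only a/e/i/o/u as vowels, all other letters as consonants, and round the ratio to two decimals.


Word: "gesture"
Vowels (a,e,i,o,u): 3
Consonants: 4
Ratio = 3/4
= 0.75


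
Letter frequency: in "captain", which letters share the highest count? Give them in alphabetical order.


Word: "captain"
Letter counts:
  'a': 2
  'c': 1
  'i': 1
  'n': 1
  'p': 1
  't': 1
Maximum count = 2
Most frequent = 'a' (2 times each)


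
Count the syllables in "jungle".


Word: "jungle"
Syllable breakdown: jun · gle
Counting: 2 parts
= 2 syllables


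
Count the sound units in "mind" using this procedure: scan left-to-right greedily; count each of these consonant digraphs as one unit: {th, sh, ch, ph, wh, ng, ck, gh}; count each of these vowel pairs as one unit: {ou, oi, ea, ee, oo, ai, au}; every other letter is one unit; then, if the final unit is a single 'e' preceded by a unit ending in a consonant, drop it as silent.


Word: "mind" (4 letters)
Left-to-right scan:
  1. 'm' (letter)
  2. 'i' (letter)
  3. 'n' (letter)
  4. 'd' (letter)
Units from scan: 4
Sound units = 4 units


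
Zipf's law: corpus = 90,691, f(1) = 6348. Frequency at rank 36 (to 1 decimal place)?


Zipf's law: f(r) = f(1) / r
f(1) = 6348
f(36) = 6348 / 36
= 176.3 occurrences


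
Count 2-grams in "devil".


Word: "devil" (length 5)
Number of 2-grams = length - 2 + 1 = 5 - 2 + 1
= 4


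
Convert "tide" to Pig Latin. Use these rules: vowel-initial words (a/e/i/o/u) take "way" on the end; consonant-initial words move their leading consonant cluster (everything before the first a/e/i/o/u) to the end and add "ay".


Word: "tide"
Starts with consonant(s) → move to end, add 'ay'
Consonant cluster: "t"
Pig Latin = "idetay"


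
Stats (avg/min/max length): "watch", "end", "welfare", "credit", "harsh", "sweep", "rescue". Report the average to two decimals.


Lengths: "watch"=5, "end"=3, "welfare"=7, "credit"=6, "harsh"=5, "sweep"=5, "rescue"=6
Sum = 37, Count = 7
Average = 37/7 = 5.29
= avg=5.29, min=3, max=7


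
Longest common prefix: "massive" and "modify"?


Word 1: "massive"
Word 2: "modify"
Comparing from start:
  Pos 0: 'm' == 'm'
  Pos 1: 'a' != 'o' (stop)
LCP = "m" (length 1)


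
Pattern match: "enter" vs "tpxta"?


Pattern of "enter": [0, 1, 2, 0, 3]
Pattern of "tpxta": [0, 1, 2, 0, 3]
Patterns match
Same pattern = Yes


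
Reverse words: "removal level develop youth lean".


Original: "removal level develop youth lean"
Words (1..n): removal | level | develop | youth | lean
Reversed (n..1): lean | youth | develop | level | removal
Result = "lean youth develop level removal"


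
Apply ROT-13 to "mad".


Word: "mad"
Shift: 13
Each letter → (letter + shift) mod 26:
  'm' (12) + 13 = 25 → 'z'
  'a' (0) + 13 = 13 → 'n'
  'd' (3) + 13 = 16 → 'q'
Result = "znq"


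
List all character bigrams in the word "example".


Word: "example" (length 7)
Number of bigrams = 7 - 2 + 1 = 6
  Position 0: "ex"
  Position 1: "xa"
  Position 2: "am"
  Position 3: "mp"
  Position 4: "pl"
  Position 5: "le"
Bigrams = "ex", "xa", "am", "mp", "pl", "le"


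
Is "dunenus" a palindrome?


Word: "dunenus"
Reversed: "sunenud"
Forward == Backward? dunenus != sunenud
Palindrome = No


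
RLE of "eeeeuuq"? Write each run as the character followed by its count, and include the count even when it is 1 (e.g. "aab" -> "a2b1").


String: "eeeeuuq"
Scanning for consecutive runs:
  'e' x 4
  'u' x 2
  'q' x 1
RLE = "e4u2q1"


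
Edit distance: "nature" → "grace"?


Word 1: "nature" (length 6)
Word 2: "grace" (length 5)
One optimal edit sequence (insert/delete/substitute each cost 1):
  1. delete 'n'  (+1)
  2. substitute 'a' -> 'g'  (+1)
  3. substitute 't' -> 'r'  (+1)
  4. substitute 'u' -> 'a'  (+1)
  5. substitute 'r' -> 'c'  (+1)
  6. keep 'e'
Total edit operations: 5
Edit distance = 5


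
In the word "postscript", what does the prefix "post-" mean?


Prefix: post-
As in: postscript -> post- + script
Meaning = after


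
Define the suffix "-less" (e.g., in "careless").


Suffix: -less
Example: careless = care + -less
Meaning = without


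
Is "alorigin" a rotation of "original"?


Word: "original", Candidate: "alorigin"
Method: check if candidate is substring of word+word
"originaloriginal" contains "alorigin"? Yes
Is rotation = Yes


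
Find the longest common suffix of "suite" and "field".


Word 1: "suite"
Word 2: "field"
Comparing from end:
  Pos -1: 'e' != 'd' (stop)
LCS = "" (length 0)


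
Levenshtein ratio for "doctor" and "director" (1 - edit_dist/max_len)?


Word 1: "doctor" (length 6)
Word 2: "director" (length 8)
One optimal edit sequence:
  1. keep 'd'
  2. insert 'i'  (+1)
  3. insert 'r'  (+1)
  4. substitute 'o' -> 'e'  (+1)
  5. keep 'c'
  6. keep 't'
  7. keep 'o'
  8. keep 'r'
Edit distance = 3
Max length = max(6, 8) = 8
Similarity = 1 - 3/8
= 0.6250


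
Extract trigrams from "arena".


Word: "arena" (length 5)
Number of trigrams = 5 - 3 + 1 = 3
  Position 0: "are"
  Position 1: "ren"
  Position 2: "ena"
Trigrams = "are", "ren", "ena"


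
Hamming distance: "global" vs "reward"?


Comparing character by character (same length = 6):
  Pos 0: 'g' vs 'r' !=
  Pos 1: 'l' vs 'e' !=
  Pos 2: 'o' vs 'w' !=
  Pos 3: 'b' vs 'a' !=
  Pos 4: 'a' vs 'r' !=
  Pos 5: 'l' vs 'd' !=
Hamming distance = 6


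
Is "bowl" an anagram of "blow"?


Word 1: "blow" → sorted: blow
Word 2: "bowl" → sorted: blow
Same letters? blow == blow
Anagram = Yes


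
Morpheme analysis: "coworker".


Word: "coworker"
Morphemes: co- / work / -er
Each morpheme carries meaning
= 3 morphemes


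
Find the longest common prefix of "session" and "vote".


Word 1: "session"
Word 2: "vote"
Comparing from start:
  Pos 0: 's' != 'v' (stop)
LCP = "" (length 0)


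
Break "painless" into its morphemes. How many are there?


Word: "painless"
Morphemes: pain / -less
Each morpheme carries meaning
= 2 morphemes


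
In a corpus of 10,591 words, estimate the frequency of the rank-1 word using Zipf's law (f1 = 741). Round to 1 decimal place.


Zipf's law: f(r) = f(1) / r
f(1) = 741
f(1) = 741 / 1
= 741.0 occurrences


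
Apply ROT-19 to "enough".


Word: "enough"
Shift: 19
Each letter → (letter + shift) mod 26:
  'e' (4) + 19 = 23 → 'x'
  'n' (13) + 19 = 6 → 'g'
  'o' (14) + 19 = 7 → 'h'
  'u' (20) + 19 = 13 → 'n'
  'g' (6) + 19 = 25 → 'z'
  'h' (7) + 19 = 0 → 'a'
Result = "xghnza"


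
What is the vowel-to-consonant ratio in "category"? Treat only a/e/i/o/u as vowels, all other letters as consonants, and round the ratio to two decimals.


Word: "category"
Vowels (a,e,i,o,u): 3
Consonants: 5
Ratio = 3/5
= 0.60


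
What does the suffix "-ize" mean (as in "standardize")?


Suffix: -ize
Example: standardize = standard + -ize
Meaning = to make


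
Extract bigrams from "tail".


Word: "tail" (length 4)
Number of bigrams = 4 - 2 + 1 = 3
  Position 0: "ta"
  Position 1: "ai"
  Position 2: "il"
Bigrams = "ta", "ai", "il"


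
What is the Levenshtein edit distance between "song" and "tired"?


Word 1: "song" (length 4)
Word 2: "tired" (length 5)
One optimal edit sequence (insert/delete/substitute each cost 1):
  1. insert 't'  (+1)
  2. substitute 's' -> 'i'  (+1)
  3. substitute 'o' -> 'r'  (+1)
  4. substitute 'n' -> 'e'  (+1)
  5. substitute 'g' -> 'd'  (+1)
Total edit operations: 5
Edit distance = 5


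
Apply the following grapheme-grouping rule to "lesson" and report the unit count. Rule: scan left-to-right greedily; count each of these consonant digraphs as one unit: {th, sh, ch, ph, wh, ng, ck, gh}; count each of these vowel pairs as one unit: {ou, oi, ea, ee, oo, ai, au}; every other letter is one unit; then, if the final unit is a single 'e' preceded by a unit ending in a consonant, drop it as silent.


Word: "lesson" (6 letters)
Left-to-right scan:
  1. 'l' (letter)
  2. 'e' (letter)
  3. 's' (letter)
  4. 's' (letter)
  5. 'o' (letter)
  6. 'n' (letter)
Units from scan: 6
Sound units = 6 units


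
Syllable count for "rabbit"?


Word: "rabbit"
Syllable breakdown: rab · bit
Counting: 2 parts
= 2 syllables


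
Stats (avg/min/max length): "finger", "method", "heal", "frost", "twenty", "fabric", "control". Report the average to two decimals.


Lengths: "finger"=6, "method"=6, "heal"=4, "frost"=5, "twenty"=6, "fabric"=6, "control"=7
Sum = 40, Count = 7
Average = 40/7 = 5.71
= avg=5.71, min=4, max=7


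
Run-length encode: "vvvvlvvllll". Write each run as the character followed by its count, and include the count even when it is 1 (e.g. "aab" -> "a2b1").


String: "vvvvlvvllll"
Scanning for consecutive runs:
  'v' x 4
  'l' x 1
  'v' x 2
  'l' x 4
RLE = "v4l1v2l4"


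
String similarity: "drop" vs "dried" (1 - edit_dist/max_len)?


Word 1: "drop" (length 4)
Word 2: "dried" (length 5)
One optimal edit sequence:
  1. keep 'd'
  2. keep 'r'
  3. insert 'i'  (+1)
  4. substitute 'o' -> 'e'  (+1)
  5. substitute 'p' -> 'd'  (+1)
Edit distance = 3
Max length = max(4, 5) = 5
Similarity = 1 - 3/5
= 0.4000


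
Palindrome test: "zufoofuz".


Word: "zufoofuz"
Reversed: "zufoofuz"
Forward == Backward? zufoofuz == zufoofuz
Palindrome = Yes


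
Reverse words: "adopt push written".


Original: "adopt push written"
Words (1..n): adopt | push | written
Reversed (n..1): written | push | adopt
Result = "written push adopt"


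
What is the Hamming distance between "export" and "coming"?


Comparing character by character (same length = 6):
  Pos 0: 'e' vs 'c' !=
  Pos 1: 'x' vs 'o' !=
  Pos 2: 'p' vs 'm' !=
  Pos 3: 'o' vs 'i' !=
  Pos 4: 'r' vs 'n' !=
  Pos 5: 't' vs 'g' !=
Hamming distance = 6


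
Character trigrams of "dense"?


Word: "dense" (length 5)
Number of trigrams = 5 - 3 + 1 = 3
  Position 0: "den"
  Position 1: "ens"
  Position 2: "nse"
Trigrams = "den", "ens", "nse"


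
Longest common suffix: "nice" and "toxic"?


Word 1: "nice"
Word 2: "toxic"
Comparing from end:
  Pos -1: 'e' != 'c' (stop)
LCS = "" (length 0)


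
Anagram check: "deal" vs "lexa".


Word 1: "deal" → sorted: adel
Word 2: "lexa" → sorted: aelx
Same letters? adel != aelx
Anagram = No


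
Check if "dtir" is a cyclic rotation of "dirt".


Word: "dirt", Candidate: "dtir"
Method: check if candidate is substring of word+word
"dirtdirt" contains "dtir"? No
Is rotation = No


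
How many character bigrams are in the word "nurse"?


Word: "nurse" (length 5)
Number of 2-grams = length - 2 + 1 = 5 - 2 + 1
= 4


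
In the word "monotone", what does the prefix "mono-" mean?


Prefix: mono-
As in: monotone -> mono- + tone
Meaning = one


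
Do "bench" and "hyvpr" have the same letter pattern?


Pattern of "bench": [0, 1, 2, 3, 4]
Pattern of "hyvpr": [0, 1, 2, 3, 4]
Patterns match
Same pattern = Yes


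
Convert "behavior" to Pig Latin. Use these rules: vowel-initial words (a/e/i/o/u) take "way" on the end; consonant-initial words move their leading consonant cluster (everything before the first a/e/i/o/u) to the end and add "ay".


Word: "behavior"
Starts with consonant(s) → move to end, add 'ay'
Consonant cluster: "b"
Pig Latin = "ehaviorbay"


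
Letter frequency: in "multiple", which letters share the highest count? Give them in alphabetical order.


Word: "multiple"
Letter counts:
  'e': 1
  'i': 1
  'l': 2
  'm': 1
  'p': 1
  't': 1
  'u': 1
Maximum count = 2
Most frequent = 'l' (2 times each)


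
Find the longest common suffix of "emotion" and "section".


Word 1: "emotion"
Word 2: "section"
Comparing from end:
  Pos -1: 'n' == 'n'
  Pos -2: 'o' == 'o'
  Pos -3: 'i' == 'i'
  Pos -4: 't' == 't'
  Pos -5: 'o' != 'c' (stop)
LCS = "tion" (length 4)


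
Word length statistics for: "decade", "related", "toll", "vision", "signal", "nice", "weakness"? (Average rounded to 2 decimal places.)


Lengths: "decade"=6, "related"=7, "toll"=4, "vision"=6, "signal"=6, "nice"=4, "weakness"=8
Sum = 41, Count = 7
Average = 41/7 = 5.86
= avg=5.86, min=4, max=8


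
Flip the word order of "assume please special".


Original: "assume please special"
Words (1..n): assume | please | special
Reversed (n..1): special | please | assume
Result = "special please assume"


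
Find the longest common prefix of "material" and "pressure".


Word 1: "material"
Word 2: "pressure"
Comparing from start:
  Pos 0: 'm' != 'p' (stop)
LCP = "" (length 0)


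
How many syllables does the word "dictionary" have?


Word: "dictionary"
Syllable breakdown: dic-tion-ar-y
Counting: 4 parts
= 4 syllables


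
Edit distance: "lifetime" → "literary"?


Word 1: "lifetime" (length 8)
Word 2: "literary" (length 8)
One optimal edit sequence (insert/delete/substitute each cost 1):
  1. keep 'l'
  2. keep 'i'
  3. substitute 'f' -> 't'  (+1)
  4. keep 'e'
  5. substitute 't' -> 'r'  (+1)
  6. substitute 'i' -> 'a'  (+1)
  7. substitute 'm' -> 'r'  (+1)
  8. substitute 'e' -> 'y'  (+1)
Total edit operations: 5
Edit distance = 5


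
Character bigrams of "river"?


Word: "river" (length 5)
Number of bigrams = 5 - 2 + 1 = 4
  Position 0: "ri"
  Position 1: "iv"
  Position 2: "ve"
  Position 3: "er"
Bigrams = "ri", "iv", "ve", "er"


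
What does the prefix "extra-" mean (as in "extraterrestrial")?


Prefix: extra-
Example: extraterrestrial (extra- + terrestrial)
Meaning = beyond


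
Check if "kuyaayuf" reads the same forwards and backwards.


Word: "kuyaayuf"
Reversed: "fuyaayuk"
Forward == Backward? kuyaayuf != fuyaayuk
Palindrome = No


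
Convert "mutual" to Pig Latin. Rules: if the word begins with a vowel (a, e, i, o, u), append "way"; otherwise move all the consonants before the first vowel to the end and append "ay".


Word: "mutual"
Starts with consonant(s) → move to end, add 'ay'
Consonant cluster: "m"
Pig Latin = "utualmay"


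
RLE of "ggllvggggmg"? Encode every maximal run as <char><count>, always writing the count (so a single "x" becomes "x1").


String: "ggllvggggmg"
Scanning for consecutive runs:
  'g' x 2
  'l' x 2
  'v' x 1
  'g' x 4
  'm' x 1
  'g' x 1
RLE = "g2l2v1g4m1g1"


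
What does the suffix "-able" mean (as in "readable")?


Suffix: -able
As in: readable -> read + -able
Meaning = capable of


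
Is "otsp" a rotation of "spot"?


Word: "spot", Candidate: "otsp"
Method: check if candidate is substring of word+word
"spotspot" contains "otsp"? Yes
Is rotation = Yes


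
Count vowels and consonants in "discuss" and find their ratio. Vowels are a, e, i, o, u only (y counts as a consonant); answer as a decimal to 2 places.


Word: "discuss"
Vowels (a,e,i,o,u): 2
Consonants: 5
Ratio = 2/5
= 0.40


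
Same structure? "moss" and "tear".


Pattern of "moss": [0, 1, 2, 2]
Pattern of "tear": [0, 1, 2, 3]
Patterns do not match
Same pattern = No


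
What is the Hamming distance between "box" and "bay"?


Comparing character by character (same length = 3):
  Pos 0: 'b' vs 'b' =
  Pos 1: 'o' vs 'a' !=
  Pos 2: 'x' vs 'y' !=
Hamming distance = 2


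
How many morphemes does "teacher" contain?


Word: "teacher"
Morphemes: teach + -er
Each morpheme carries meaning
= 2 morphemes


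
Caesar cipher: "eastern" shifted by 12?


Word: "eastern"
Shift: 12
Each letter → (letter + shift) mod 26:
  'e' (4) + 12 = 16 → 'q'
  'a' (0) + 12 = 12 → 'm'
  's' (18) + 12 = 4 → 'e'
  't' (19) + 12 = 5 → 'f'
  'e' (4) + 12 = 16 → 'q'
  'r' (17) + 12 = 3 → 'd'
  'n' (13) + 12 = 25 → 'z'
Result = "qmefqdz"


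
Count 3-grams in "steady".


Word: "steady" (length 6)
Number of 3-grams = length - 3 + 1 = 6 - 3 + 1
= 4


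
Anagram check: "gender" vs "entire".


Word 1: "gender" → sorted: deegnr
Word 2: "entire" → sorted: eeinrt
Same letters? deegnr != eeinrt
Anagram = No


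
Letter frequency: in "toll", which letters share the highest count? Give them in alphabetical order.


Word: "toll"
Letter counts:
  'l': 2
  'o': 1
  't': 1
Maximum count = 2
Most frequent = 'l' (2 times each)


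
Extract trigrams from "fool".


Word: "fool" (length 4)
Number of trigrams = 4 - 3 + 1 = 2
  Position 0: "foo"
  Position 1: "ool"
Trigrams = "foo", "ool"


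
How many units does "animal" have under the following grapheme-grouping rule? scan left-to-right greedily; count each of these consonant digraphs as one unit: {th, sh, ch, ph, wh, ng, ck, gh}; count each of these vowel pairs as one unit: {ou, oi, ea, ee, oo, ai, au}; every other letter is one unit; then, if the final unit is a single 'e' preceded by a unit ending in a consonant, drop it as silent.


Word: "animal" (6 letters)
Left-to-right scan:
  [1] 'a' (letter)
  [2] 'n' (letter)
  [3] 'i' (letter)
  [4] 'm' (letter)
  [5] 'a' (letter)
  [6] 'l' (letter)
Units from scan: 6
Sound units = 6 units


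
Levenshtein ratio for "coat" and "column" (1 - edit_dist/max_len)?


Word 1: "coat" (length 4)
Word 2: "column" (length 6)
One optimal edit sequence:
  1. keep 'c'
  2. keep 'o'
  3. insert 'l'  (+1)
  4. insert 'u'  (+1)
  5. substitute 'a' -> 'm'  (+1)
  6. substitute 't' -> 'n'  (+1)
Edit distance = 4
Max length = max(4, 6) = 6
Similarity = 1 - 4/6
= 0.3333


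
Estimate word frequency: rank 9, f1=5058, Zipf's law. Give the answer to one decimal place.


Zipf's law: f(r) = f(1) / r
f(1) = 5058
f(9) = 5058 / 9
= 562.0 occurrences


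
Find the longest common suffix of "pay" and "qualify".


Word 1: "pay"
Word 2: "qualify"
Comparing from end:
  Pos -1: 'y' == 'y'
  Pos -2: 'a' != 'f' (stop)
LCS = "y" (length 1)


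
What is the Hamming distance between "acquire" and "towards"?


Comparing character by character (same length = 7):
  Pos 0: 'a' vs 't' !=
  Pos 1: 'c' vs 'o' !=
  Pos 2: 'q' vs 'w' !=
  Pos 3: 'u' vs 'a' !=
  Pos 4: 'i' vs 'r' !=
  Pos 5: 'r' vs 'd' !=
  Pos 6: 'e' vs 's' !=
Hamming distance = 7


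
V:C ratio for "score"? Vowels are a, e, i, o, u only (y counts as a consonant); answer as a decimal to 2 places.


Word: "score"
Vowels (a,e,i,o,u): 2
Consonants: 3
Ratio = 2/3
= 0.67


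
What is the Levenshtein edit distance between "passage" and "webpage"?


Word 1: "passage" (length 7)
Word 2: "webpage" (length 7)
One optimal edit sequence (insert/delete/substitute each cost 1):
  1. substitute 'p' -> 'w'  (+1)
  2. substitute 'a' -> 'e'  (+1)
  3. substitute 's' -> 'b'  (+1)
  4. substitute 's' -> 'p'  (+1)
  5. keep 'a'
  6. keep 'g'
  7. keep 'e'
Total edit operations: 4
Edit distance = 4


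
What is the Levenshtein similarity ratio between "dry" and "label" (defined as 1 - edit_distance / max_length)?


Word 1: "dry" (length 3)
Word 2: "label" (length 5)
One optimal edit sequence:
  1. insert 'l'  (+1)
  2. insert 'a'  (+1)
  3. substitute 'd' -> 'b'  (+1)
  4. substitute 'r' -> 'e'  (+1)
  5. substitute 'y' -> 'l'  (+1)
Edit distance = 5
Max length = max(3, 5) = 5
Similarity = 1 - 5/5
= 0.0000


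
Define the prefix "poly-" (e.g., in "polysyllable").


Prefix: poly-
Example: polysyllable (poly- + syllable)
Meaning = many


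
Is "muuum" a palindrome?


Word: "muuum"
Reversed: "muuum"
Forward == Backward? muuum == muuum
Palindrome = Yes


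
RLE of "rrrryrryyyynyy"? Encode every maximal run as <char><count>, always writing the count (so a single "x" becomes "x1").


String: "rrrryrryyyynyy"
Scanning for consecutive runs:
  'r' x 4
  'y' x 1
  'r' x 2
  'y' x 4
  'n' x 1
  'y' x 2
RLE = "r4y1r2y4n1y2"


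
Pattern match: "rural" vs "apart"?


Pattern of "rural": [0, 1, 0, 2, 3]
Pattern of "apart": [0, 1, 0, 2, 3]
Patterns match
Same pattern = Yes


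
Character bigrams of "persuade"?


Word: "persuade" (length 8)
Number of bigrams = 8 - 2 + 1 = 7
  Position 0: "pe"
  Position 1: "er"
  Position 2: "rs"
  Position 3: "su"
  Position 4: "ua"
  Position 5: "ad"
  Position 6: "de"
Bigrams = "pe", "er", "rs", "su", "ua", "ad", "de"


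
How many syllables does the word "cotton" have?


Word: "cotton"
Syllable breakdown: cot · ton
Counting: 2 parts
= 2 syllables


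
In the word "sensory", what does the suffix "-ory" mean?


Suffix: -ory
Example: sensory = sense + -ory, with a spelling change
Meaning = relating to / place for


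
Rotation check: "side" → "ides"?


Word: "side", Candidate: "ides"
Method: check if candidate is substring of word+word
"sideside" contains "ides"? Yes
Is rotation = Yes


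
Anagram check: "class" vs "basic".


Word 1: "class" → sorted: aclss
Word 2: "basic" → sorted: abcis
Same letters? aclss != abcis
Anagram = No


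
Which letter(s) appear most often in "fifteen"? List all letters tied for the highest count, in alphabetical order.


Word: "fifteen"
Letter counts:
  'e': 2
  'f': 2
  'i': 1
  'n': 1
  't': 1
Maximum count = 2
Most frequent = 'e', 'f' (2 times each)


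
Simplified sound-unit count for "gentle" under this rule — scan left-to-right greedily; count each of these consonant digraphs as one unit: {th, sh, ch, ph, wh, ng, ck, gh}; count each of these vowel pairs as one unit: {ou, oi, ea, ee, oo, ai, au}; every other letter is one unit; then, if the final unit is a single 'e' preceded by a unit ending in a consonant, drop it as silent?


Word: "gentle" (6 letters)
Left-to-right scan:
  (1) 'g' (letter)
  (2) 'e' (letter)
  (3) 'n' (letter)
  (4) 't' (letter)
  (5) 'l' (letter)
  (6) 'e' (letter)
Units from scan: 6
Final unit is 'e' after a consonant -> drop as silent (-1)
Sound units = 5 units


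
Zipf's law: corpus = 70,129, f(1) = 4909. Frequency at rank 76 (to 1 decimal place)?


Zipf's law: f(r) = f(1) / r
f(1) = 4909
f(76) = 4909 / 76
= 64.6 occurrences


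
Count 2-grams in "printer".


Word: "printer" (length 7)
Number of 2-grams = length - 2 + 1 = 7 - 2 + 1
= 6


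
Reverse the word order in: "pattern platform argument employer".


Original: "pattern platform argument employer"
Words (1..n): pattern | platform | argument | employer
Reversed (n..1): employer | argument | platform | pattern
Result = "employer argument platform pattern"


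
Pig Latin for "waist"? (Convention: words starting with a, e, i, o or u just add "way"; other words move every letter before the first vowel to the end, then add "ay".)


Word: "waist"
Starts with consonant(s) → move to end, add 'ay'
Consonant cluster: "w"
Pig Latin = "aistway"


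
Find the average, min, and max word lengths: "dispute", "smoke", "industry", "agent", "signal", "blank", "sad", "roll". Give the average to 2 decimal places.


Lengths: "dispute"=7, "smoke"=5, "industry"=8, "agent"=5, "signal"=6, "blank"=5, "sad"=3, "roll"=4
Sum = 43, Count = 8
Average = 43/8 = 5.38
= avg=5.38, min=3, max=8


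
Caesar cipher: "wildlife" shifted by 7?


Word: "wildlife"
Shift: 7
Each letter → (letter + shift) mod 26:
  'w' (22) + 7 = 3 → 'd'
  'i' (8) + 7 = 15 → 'p'
  'l' (11) + 7 = 18 → 's'
  'd' (3) + 7 = 10 → 'k'
  'l' (11) + 7 = 18 → 's'
  'i' (8) + 7 = 15 → 'p'
  'f' (5) + 7 = 12 → 'm'
  'e' (4) + 7 = 11 → 'l'
Result = "dpskspml"


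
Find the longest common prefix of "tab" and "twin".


Word 1: "tab"
Word 2: "twin"
Comparing from start:
  Pos 0: 't' == 't'
  Pos 1: 'a' != 'w' (stop)
LCP = "t" (length 1)


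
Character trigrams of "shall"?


Word: "shall" (length 5)
Number of trigrams = 5 - 3 + 1 = 3
  Position 0: "sha"
  Position 1: "hal"
  Position 2: "all"
Trigrams = "sha", "hal", "all"


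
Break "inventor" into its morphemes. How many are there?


Word: "inventor"
Morphemes: invent / -or
Each morpheme carries meaning
= 2 morphemes


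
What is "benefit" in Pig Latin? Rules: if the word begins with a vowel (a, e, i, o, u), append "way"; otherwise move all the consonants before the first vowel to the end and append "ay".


Word: "benefit"
Starts with consonant(s) → move to end, add 'ay'
Consonant cluster: "b"
Pig Latin = "enefitbay"


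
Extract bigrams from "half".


Word: "half" (length 4)
Number of bigrams = 4 - 2 + 1 = 3
  Position 0: "ha"
  Position 1: "al"
  Position 2: "lf"
Bigrams = "ha", "al", "lf"


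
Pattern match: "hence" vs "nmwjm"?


Pattern of "hence": [0, 1, 2, 3, 1]
Pattern of "nmwjm": [0, 1, 2, 3, 1]
Patterns match
Same pattern = Yes


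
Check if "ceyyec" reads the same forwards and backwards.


Word: "ceyyec"
Reversed: "ceyyec"
Forward == Backward? ceyyec == ceyyec
Palindrome = Yes


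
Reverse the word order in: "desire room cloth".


Original: "desire room cloth"
Words (1..n): desire | room | cloth
Reversed (n..1): cloth | room | desire
Result = "cloth room desire"


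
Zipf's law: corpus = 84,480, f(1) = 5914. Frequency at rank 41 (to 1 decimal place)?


Zipf's law: f(r) = f(1) / r
f(1) = 5914
f(41) = 5914 / 41
= 144.2 occurrences


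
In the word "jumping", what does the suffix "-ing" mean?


Suffix: -ing
As in: jumping -> jump + -ing
Meaning = present participle


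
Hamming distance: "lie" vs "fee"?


Comparing character by character (same length = 3):
  Pos 0: 'l' vs 'f' !=
  Pos 1: 'i' vs 'e' !=
  Pos 2: 'e' vs 'e' =
Hamming distance = 2


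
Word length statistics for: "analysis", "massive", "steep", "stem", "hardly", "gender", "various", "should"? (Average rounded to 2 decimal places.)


Lengths: "analysis"=8, "massive"=7, "steep"=5, "stem"=4, "hardly"=6, "gender"=6, "various"=7, "should"=6
Sum = 49, Count = 8
Average = 49/8 = 6.13
= avg=6.13, min=4, max=8


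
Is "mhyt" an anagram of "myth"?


Word 1: "myth" → sorted: hmty
Word 2: "mhyt" → sorted: hmty
Same letters? hmty == hmty
Anagram = Yes


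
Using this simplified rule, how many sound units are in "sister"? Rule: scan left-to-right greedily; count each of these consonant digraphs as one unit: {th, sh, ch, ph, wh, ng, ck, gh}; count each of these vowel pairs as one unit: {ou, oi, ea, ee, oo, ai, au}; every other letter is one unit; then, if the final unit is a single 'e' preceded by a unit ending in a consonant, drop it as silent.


Word: "sister" (6 letters)
Left-to-right scan:
  [1] 's' (letter)
  [2] 'i' (letter)
  [3] 's' (letter)
  [4] 't' (letter)
  [5] 'e' (letter)
  [6] 'r' (letter)
Units from scan: 6
Sound units = 6 units


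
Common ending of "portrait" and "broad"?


Word 1: "portrait"
Word 2: "broad"
Comparing from end:
  Pos -1: 't' != 'd' (stop)
LCS = "" (length 0)


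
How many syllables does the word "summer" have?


Word: "summer"
Syllable breakdown: sum | mer
Counting: 2 parts
= 2 syllables


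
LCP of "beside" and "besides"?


Word 1: "beside"
Word 2: "besides"
Comparing from start:
  Pos 0: 'b' == 'b'
  Pos 1: 'e' == 'e'
  Pos 2: 's' == 's'
  Pos 3: 'i' == 'i'
  Pos 4: 'd' == 'd'
  Pos 5: 'e' == 'e'
LCP = "beside" (length 6)


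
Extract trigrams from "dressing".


Word: "dressing" (length 8)
Number of trigrams = 8 - 3 + 1 = 6
  Position 0: "dre"
  Position 1: "res"
  Position 2: "ess"
  Position 3: "ssi"
  Position 4: "sin"
  Position 5: "ing"
Trigrams = "dre", "res", "ess", "ssi", "sin", "ing"


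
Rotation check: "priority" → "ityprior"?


Word: "priority", Candidate: "ityprior"
Method: check if candidate is substring of word+word
"prioritypriority" contains "ityprior"? Yes
Is rotation = Yes


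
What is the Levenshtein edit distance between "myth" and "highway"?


Word 1: "myth" (length 4)
Word 2: "highway" (length 7)
One optimal edit sequence (insert/delete/substitute each cost 1):
  1. substitute 'm' -> 'h'  (+1)
  2. substitute 'y' -> 'i'  (+1)
  3. substitute 't' -> 'g'  (+1)
  4. keep 'h'
  5. insert 'w'  (+1)
  6. insert 'a'  (+1)
  7. insert 'y'  (+1)
Total edit operations: 6
Edit distance = 6


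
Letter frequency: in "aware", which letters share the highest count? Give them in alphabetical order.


Word: "aware"
Letter counts:
  'a': 2
  'e': 1
  'r': 1
  'w': 1
Maximum count = 2
Most frequent = 'a' (2 times each)


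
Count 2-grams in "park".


Word: "park" (length 4)
Number of 2-grams = length - 2 + 1 = 4 - 2 + 1
= 3


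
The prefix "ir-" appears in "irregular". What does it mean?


Prefix: ir-
Example: irregular = ir- + regular
Meaning = not


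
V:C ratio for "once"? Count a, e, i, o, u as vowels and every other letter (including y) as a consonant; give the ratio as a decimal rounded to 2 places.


Word: "once"
Vowels (a,e,i,o,u): 2
Consonants: 2
Ratio = 2/2
= 1.00


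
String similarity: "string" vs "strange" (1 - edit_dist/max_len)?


Word 1: "string" (length 6)
Word 2: "strange" (length 7)
One optimal edit sequence:
  1. keep 's'
  2. keep 't'
  3. keep 'r'
  4. substitute 'i' -> 'a'  (+1)
  5. keep 'n'
  6. keep 'g'
  7. insert 'e'  (+1)
Edit distance = 2
Max length = max(6, 7) = 7
Similarity = 1 - 2/7
= 0.7143


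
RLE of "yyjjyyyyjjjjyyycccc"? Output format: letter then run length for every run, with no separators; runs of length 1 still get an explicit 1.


String: "yyjjyyyyjjjjyyycccc"
Scanning for consecutive runs:
  'y' x 2
  'j' x 2
  'y' x 4
  'j' x 4
  'y' x 3
  'c' x 4
RLE = "y2j2y4j4y3c4"


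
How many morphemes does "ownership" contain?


Word: "ownership"
Morphemes: own | -er | -ship
Each morpheme carries meaning
= 3 morphemes


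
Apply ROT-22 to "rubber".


Word: "rubber"
Shift: 22
Each letter → (letter + shift) mod 26:
  'r' (17) + 22 = 13 → 'n'
  'u' (20) + 22 = 16 → 'q'
  'b' (1) + 22 = 23 → 'x'
  'b' (1) + 22 = 23 → 'x'
  'e' (4) + 22 = 0 → 'a'
  'r' (17) + 22 = 13 → 'n'
Result = "nqxxan"


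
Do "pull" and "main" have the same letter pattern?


Pattern of "pull": [0, 1, 2, 2]
Pattern of "main": [0, 1, 2, 3]
Patterns do not match
Same pattern = No


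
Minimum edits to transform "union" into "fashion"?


Word 1: "union" (length 5)
Word 2: "fashion" (length 7)
One optimal edit sequence (insert/delete/substitute each cost 1):
  1. insert 'f'  (+1)
  2. insert 'a'  (+1)
  3. substitute 'u' -> 's'  (+1)
  4. substitute 'n' -> 'h'  (+1)
  5. keep 'i'
  6. keep 'o'
  7. keep 'n'
Total edit operations: 4
Edit distance = 4


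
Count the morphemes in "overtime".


Word: "overtime"
Morphemes: over- | time
Each morpheme carries meaning
= 2 morphemes


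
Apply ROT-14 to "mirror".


Word: "mirror"
Shift: 14
Each letter → (letter + shift) mod 26:
  'm' (12) + 14 = 0 → 'a'
  'i' (8) + 14 = 22 → 'w'
  'r' (17) + 14 = 5 → 'f'
  'r' (17) + 14 = 5 → 'f'
  'o' (14) + 14 = 2 → 'c'
  'r' (17) + 14 = 5 → 'f'
Result = "awffcf"


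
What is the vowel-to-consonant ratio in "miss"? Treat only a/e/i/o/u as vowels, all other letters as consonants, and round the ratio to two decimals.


Word: "miss"
Vowels (a,e,i,o,u): 1
Consonants: 3
Ratio = 1/3
= 0.33


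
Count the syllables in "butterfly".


Word: "butterfly"
Syllable breakdown: but | ter | fly
Counting: 3 parts
= 3 syllables


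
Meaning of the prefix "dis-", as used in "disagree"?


Prefix: dis-
As in: disagree -> dis- + agree
Meaning = not / opposite


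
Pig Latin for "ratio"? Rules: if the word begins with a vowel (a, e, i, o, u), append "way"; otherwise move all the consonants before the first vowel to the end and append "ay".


Word: "ratio"
Starts with consonant(s) → move to end, add 'ay'
Consonant cluster: "r"
Pig Latin = "atioray"


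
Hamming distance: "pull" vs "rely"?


Comparing character by character (same length = 4):
  Pos 0: 'p' vs 'r' !=
  Pos 1: 'u' vs 'e' !=
  Pos 2: 'l' vs 'l' =
  Pos 3: 'l' vs 'y' !=
Hamming distance = 3


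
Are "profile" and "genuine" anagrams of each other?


Word 1: "profile" → sorted: efilopr
Word 2: "genuine" → sorted: eeginnu
Same letters? efilopr != eeginnu
Anagram = No


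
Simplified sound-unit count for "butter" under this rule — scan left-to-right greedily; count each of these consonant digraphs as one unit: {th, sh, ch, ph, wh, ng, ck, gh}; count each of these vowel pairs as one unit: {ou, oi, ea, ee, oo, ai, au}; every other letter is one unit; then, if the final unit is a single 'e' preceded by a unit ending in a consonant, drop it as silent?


Word: "butter" (6 letters)
Left-to-right scan:
  (1) 'b' (letter)
  (2) 'u' (letter)
  (3) 't' (letter)
  (4) 't' (letter)
  (5) 'e' (letter)
  (6) 'r' (letter)
Units from scan: 6
Sound units = 6 units


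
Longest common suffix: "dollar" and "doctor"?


Word 1: "dollar"
Word 2: "doctor"
Comparing from end:
  Pos -1: 'r' == 'r'
  Pos -2: 'a' != 'o' (stop)
LCS = "r" (length 1)


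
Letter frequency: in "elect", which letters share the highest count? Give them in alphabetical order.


Word: "elect"
Letter counts:
  'c': 1
  'e': 2
  'l': 1
  't': 1
Maximum count = 2
Most frequent = 'e' (2 times each)


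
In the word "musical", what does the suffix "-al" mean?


Suffix: -al
Example: musical (music + -al)
Meaning = relating to


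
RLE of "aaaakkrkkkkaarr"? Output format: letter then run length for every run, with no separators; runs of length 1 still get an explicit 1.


String: "aaaakkrkkkkaarr"
Scanning for consecutive runs:
  'a' x 4
  'k' x 2
  'r' x 1
  'k' x 4
  'a' x 2
  'r' x 2
RLE = "a4k2r1k4a2r2"


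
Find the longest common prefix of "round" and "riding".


Word 1: "round"
Word 2: "riding"
Comparing from start:
  Pos 0: 'r' == 'r'
  Pos 1: 'o' != 'i' (stop)
LCP = "r" (length 1)


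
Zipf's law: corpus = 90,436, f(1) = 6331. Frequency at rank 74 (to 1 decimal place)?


Zipf's law: f(r) = f(1) / r
f(1) = 6331
f(74) = 6331 / 74
= 85.6 occurrences


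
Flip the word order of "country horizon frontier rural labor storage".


Original: "country horizon frontier rural labor storage"
Words (1..n): country | horizon | frontier | rural | labor | storage
Reversed (n..1): storage | labor | rural | frontier | horizon | country
Result = "storage labor rural frontier horizon country"


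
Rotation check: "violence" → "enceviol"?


Word: "violence", Candidate: "enceviol"
Method: check if candidate is substring of word+word
"violenceviolence" contains "enceviol"? Yes
Is rotation = Yes


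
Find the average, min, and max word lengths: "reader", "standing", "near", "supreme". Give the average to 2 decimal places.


Lengths: "reader"=6, "standing"=8, "near"=4, "supreme"=7
Sum = 25, Count = 4
Average = 25/4 = 6.25
= avg=6.25, min=4, max=8


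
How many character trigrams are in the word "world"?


Word: "world" (length 5)
Number of 3-grams = length - 3 + 1 = 5 - 3 + 1
= 3


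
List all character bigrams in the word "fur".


Word: "fur" (length 3)
Number of bigrams = 3 - 2 + 1 = 2
  Position 0: "fu"
  Position 1: "ur"
Bigrams = "fu", "ur"


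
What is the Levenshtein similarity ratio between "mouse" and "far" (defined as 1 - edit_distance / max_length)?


Word 1: "mouse" (length 5)
Word 2: "far" (length 3)
One optimal edit sequence:
  1. delete 'm'  (+1)
  2. delete 'o'  (+1)
  3. substitute 'u' -> 'f'  (+1)
  4. substitute 's' -> 'a'  (+1)
  5. substitute 'e' -> 'r'  (+1)
Edit distance = 5
Max length = max(5, 3) = 5
Similarity = 1 - 5/5
= 0.0000


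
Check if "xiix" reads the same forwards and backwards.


Word: "xiix"
Reversed: "xiix"
Forward == Backward? xiix == xiix
Palindrome = Yes


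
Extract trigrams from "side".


Word: "side" (length 4)
Number of trigrams = 4 - 3 + 1 = 2
  Position 0: "sid"
  Position 1: "ide"
Trigrams = "sid", "ide"


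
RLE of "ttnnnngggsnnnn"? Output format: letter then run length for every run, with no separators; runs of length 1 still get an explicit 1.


String: "ttnnnngggsnnnn"
Scanning for consecutive runs:
  't' x 2
  'n' x 4
  'g' x 3
  's' x 1
  'n' x 4
RLE = "t2n4g3s1n4"


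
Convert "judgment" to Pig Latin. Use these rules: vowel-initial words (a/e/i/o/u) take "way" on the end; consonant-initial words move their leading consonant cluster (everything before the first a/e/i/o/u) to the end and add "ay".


Word: "judgment"
Starts with consonant(s) → move to end, add 'ay'
Consonant cluster: "j"
Pig Latin = "udgmentjay"


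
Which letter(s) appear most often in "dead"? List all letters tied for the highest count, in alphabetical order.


Word: "dead"
Letter counts:
  'a': 1
  'd': 2
  'e': 1
Maximum count = 2
Most frequent = 'd' (2 times each)


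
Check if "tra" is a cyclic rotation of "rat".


Word: "rat", Candidate: "tra"
Method: check if candidate is substring of word+word
"ratrat" contains "tra"? Yes
Is rotation = Yes


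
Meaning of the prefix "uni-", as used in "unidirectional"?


Prefix: uni-
Example: unidirectional = uni- + directional
Meaning = one


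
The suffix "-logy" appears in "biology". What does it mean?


Suffix: -logy
As in: biology -> bio- + -logy
Meaning = study of


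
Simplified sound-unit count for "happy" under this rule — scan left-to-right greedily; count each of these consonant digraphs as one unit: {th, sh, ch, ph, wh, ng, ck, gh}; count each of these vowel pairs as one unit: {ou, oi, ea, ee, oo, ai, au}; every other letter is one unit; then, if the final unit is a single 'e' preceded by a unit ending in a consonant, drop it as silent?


Word: "happy" (5 letters)
Left-to-right scan:
  (1) 'h' (letter)
  (2) 'a' (letter)
  (3) 'p' (letter)
  (4) 'p' (letter)
  (5) 'y' (letter)
Units from scan: 5
Sound units = 5 units


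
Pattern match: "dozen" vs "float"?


Pattern of "dozen": [0, 1, 2, 3, 4]
Pattern of "float": [0, 1, 2, 3, 4]
Patterns match
Same pattern = Yes


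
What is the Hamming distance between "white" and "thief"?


Comparing character by character (same length = 5):
  Pos 0: 'w' vs 't' !=
  Pos 1: 'h' vs 'h' =
  Pos 2: 'i' vs 'i' =
  Pos 3: 't' vs 'e' !=
  Pos 4: 'e' vs 'f' !=
Hamming distance = 3


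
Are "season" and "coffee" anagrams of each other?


Word 1: "season" → sorted: aenoss
Word 2: "coffee" → sorted: ceeffo
Same letters? aenoss != ceeffo
Anagram = No


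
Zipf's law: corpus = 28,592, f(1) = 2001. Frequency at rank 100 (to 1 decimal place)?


Zipf's law: f(r) = f(1) / r
f(1) = 2001
f(100) = 2001 / 100
= 20.0 occurrences


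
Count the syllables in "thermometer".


Word: "thermometer"
Syllable breakdown: ther-mom-e-ter
Counting: 4 parts
= 4 syllables


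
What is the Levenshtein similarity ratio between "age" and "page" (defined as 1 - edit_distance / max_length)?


Word 1: "age" (length 3)
Word 2: "page" (length 4)
One optimal edit sequence:
  1. insert 'p'  (+1)
  2. keep 'a'
  3. keep 'g'
  4. keep 'e'
Edit distance = 1
Max length = max(3, 4) = 4
Similarity = 1 - 1/4
= 0.7500


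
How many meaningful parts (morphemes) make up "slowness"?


Word: "slowness"
Morphemes: slow / -ness
Each morpheme carries meaning
= 2 morphemes


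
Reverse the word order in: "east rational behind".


Original: "east rational behind"
Words (1..n): east | rational | behind
Reversed (n..1): behind | rational | east
Result = "behind rational east"


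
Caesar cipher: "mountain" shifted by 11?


Word: "mountain"
Shift: 11
Each letter → (letter + shift) mod 26:
  'm' (12) + 11 = 23 → 'x'
  'o' (14) + 11 = 25 → 'z'
  'u' (20) + 11 = 5 → 'f'
  'n' (13) + 11 = 24 → 'y'
  't' (19) + 11 = 4 → 'e'
  'a' (0) + 11 = 11 → 'l'
  'i' (8) + 11 = 19 → 't'
  'n' (13) + 11 = 24 → 'y'
Result = "xzfyelty"


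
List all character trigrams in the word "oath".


Word: "oath" (length 4)
Number of trigrams = 4 - 3 + 1 = 2
  Position 0: "oat"
  Position 1: "ath"
Trigrams = "oat", "ath"


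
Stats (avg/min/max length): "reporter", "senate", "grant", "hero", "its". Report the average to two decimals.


Lengths: "reporter"=8, "senate"=6, "grant"=5, "hero"=4, "its"=3
Sum = 26, Count = 5
Average = 26/5 = 5.20
= avg=5.20, min=3, max=8


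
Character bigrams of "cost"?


Word: "cost" (length 4)
Number of bigrams = 4 - 2 + 1 = 3
  Position 0: "co"
  Position 1: "os"
  Position 2: "st"
Bigrams = "co", "os", "st"
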